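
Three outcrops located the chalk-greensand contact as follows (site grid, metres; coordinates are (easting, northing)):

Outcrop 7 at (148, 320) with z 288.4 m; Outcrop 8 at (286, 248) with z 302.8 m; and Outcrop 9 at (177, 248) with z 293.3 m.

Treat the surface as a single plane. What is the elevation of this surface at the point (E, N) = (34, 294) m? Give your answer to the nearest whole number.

Two edge vectors: Outcrop 7→Outcrop 8 = (138, -72, 14.4), Outcrop 7→Outcrop 9 = (29, -72, 4.9).
Normal n = (Outcrop 7→Outcrop 8) × (Outcrop 7→Outcrop 9) = (684, -258.6, -7848).
So ∂z/∂E = −n_x/n_z = 0.08716 and ∂z/∂N = −n_y/n_z = −0.03295.
Intercept c from Outcrop 7: 288.4 − 12.90 + 10.54 = 286.05.
At (34, 294): z = 3.0 − 9.7 + 286.05 = 279.3 m.

279 m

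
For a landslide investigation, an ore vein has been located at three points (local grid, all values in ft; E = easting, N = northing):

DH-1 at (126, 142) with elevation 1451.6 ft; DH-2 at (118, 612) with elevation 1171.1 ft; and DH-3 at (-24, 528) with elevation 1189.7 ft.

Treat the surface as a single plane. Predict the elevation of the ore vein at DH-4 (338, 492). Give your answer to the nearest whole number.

Two edge vectors: DH-1→DH-2 = (-8, 470, -280.5), DH-1→DH-3 = (-150, 386, -261.9).
Normal n = (DH-1→DH-2) × (DH-1→DH-3) = (-14820, 39979.8, 67412).
So ∂z/∂E = −n_x/n_z = 0.21984 and ∂z/∂N = −n_y/n_z = −0.59307.
Intercept c from DH-1: 1451.6 − 27.70 + 84.22 = 1508.12.
At (338, 492): z = 74.3 − 291.8 + 1508.12 = 1290.6 ft.

1291 ft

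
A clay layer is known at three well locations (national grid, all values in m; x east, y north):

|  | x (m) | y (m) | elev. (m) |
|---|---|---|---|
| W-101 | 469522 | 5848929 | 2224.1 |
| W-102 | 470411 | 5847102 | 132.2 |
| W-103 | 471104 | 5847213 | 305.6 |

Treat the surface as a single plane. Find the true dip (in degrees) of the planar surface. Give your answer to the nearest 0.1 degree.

Two edge vectors: W-101→W-102 = (889, -1827, -2091.9), W-101→W-103 = (1582, -1716, -1918.5).
Normal n = (W-101→W-102) × (W-101→W-103) = (-84600.9, -1603839.3, 1364790).
So ∂z/∂x = −n_x/n_z = 0.06199 and ∂z/∂y = −n_y/n_z = 1.17515.
Gradient magnitude |∇z| = √(a² + b²) = √(0.00384 + 1.38099) = 1.17679.
True dip = arctan(1.17679) = 49.6°, dipping toward S (azimuth ≈ 183°).

49.6°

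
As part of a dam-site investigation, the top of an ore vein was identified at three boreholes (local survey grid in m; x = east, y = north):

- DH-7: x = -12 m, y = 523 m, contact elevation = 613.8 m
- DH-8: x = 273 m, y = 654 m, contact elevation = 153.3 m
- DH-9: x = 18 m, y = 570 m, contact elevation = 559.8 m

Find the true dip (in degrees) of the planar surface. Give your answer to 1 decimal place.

Two edge vectors: DH-7→DH-8 = (285, 131, -460.5), DH-7→DH-9 = (30, 47, -54).
Normal n = (DH-7→DH-8) × (DH-7→DH-9) = (14569.5, 1575, 9465).
So ∂z/∂x = −n_x/n_z = −1.53930 and ∂z/∂y = −n_y/n_z = −0.16640.
Gradient magnitude |∇z| = √(a² + b²) = √(2.36945 + 0.02769) = 1.54827.
True dip = arctan(1.54827) = 57.1°, dipping toward E (azimuth ≈ 084°).

57.1°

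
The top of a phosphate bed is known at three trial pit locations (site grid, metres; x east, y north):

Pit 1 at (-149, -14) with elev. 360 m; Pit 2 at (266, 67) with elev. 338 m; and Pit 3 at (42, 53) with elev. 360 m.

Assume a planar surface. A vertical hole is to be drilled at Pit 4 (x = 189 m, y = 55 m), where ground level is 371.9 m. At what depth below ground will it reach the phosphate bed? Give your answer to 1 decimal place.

28.8 m

Let the plane be z = a·x + b·y + c.
Pit 2−Pit 1: 415a + 81b = −22;  Pit 3−Pit 1: 191a + 67b = 0.
Solving gives a = −0.11951, b = 0.34068.
Then c = 360 − a·-149 − b·-14 = 346.96.
At (189, 55): z_contact = −22.59 + 18.74 + 346.96 = 343.11 m.
Depth below ground = 371.9 − 343.11 = 28.8 m.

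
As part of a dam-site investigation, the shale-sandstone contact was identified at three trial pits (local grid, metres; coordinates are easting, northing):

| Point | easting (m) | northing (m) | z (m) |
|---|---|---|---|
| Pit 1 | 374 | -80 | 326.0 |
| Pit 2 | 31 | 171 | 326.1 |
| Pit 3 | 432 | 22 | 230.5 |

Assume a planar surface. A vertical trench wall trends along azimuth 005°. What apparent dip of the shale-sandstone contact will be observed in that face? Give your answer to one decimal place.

35.0°

Two edge vectors: Pit 1→Pit 2 = (-343, 251, 0.1), Pit 1→Pit 3 = (58, 102, -95.5).
Normal n = (Pit 1→Pit 2) × (Pit 1→Pit 3) = (-23980.7, -32750.7, -49544).
So ∂z/∂easting = −n_x/n_z = −0.48403 and ∂z/∂northing = −n_y/n_z = −0.66104.
Unit vector along 005° is (sin 5°, cos 5°) = (0.0872, 0.9962).
Slope in that direction = a·(0.0872) + b·(0.9962) = −0.70071.
Apparent dip = arctan|0.70071| = 35.0° (true dip is 39.3°, so apparent ≤ true as expected).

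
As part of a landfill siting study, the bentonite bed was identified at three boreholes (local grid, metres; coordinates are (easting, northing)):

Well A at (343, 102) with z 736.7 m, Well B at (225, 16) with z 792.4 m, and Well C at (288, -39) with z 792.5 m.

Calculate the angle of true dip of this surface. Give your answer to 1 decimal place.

21.4°

Two edge vectors: Well A→Well B = (-118, -86, 55.7), Well A→Well C = (-55, -141, 55.8).
Normal n = (Well A→Well B) × (Well A→Well C) = (3054.9, 3520.9, 11908).
So ∂z/∂E = −n_x/n_z = −0.25654 and ∂z/∂N = −n_y/n_z = −0.29568.
Gradient magnitude |∇z| = √(a² + b²) = √(0.06581 + 0.08742) = 0.39146.
True dip = arctan(0.39146) = 21.4°, dipping toward NE (azimuth ≈ 041°).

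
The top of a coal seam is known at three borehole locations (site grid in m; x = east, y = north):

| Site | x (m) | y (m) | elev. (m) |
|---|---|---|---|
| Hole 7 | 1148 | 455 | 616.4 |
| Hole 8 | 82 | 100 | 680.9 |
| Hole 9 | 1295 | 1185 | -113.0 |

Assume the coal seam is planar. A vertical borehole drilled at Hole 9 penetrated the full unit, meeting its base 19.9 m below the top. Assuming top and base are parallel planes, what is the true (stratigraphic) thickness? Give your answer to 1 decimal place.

Two edge vectors: Hole 7→Hole 8 = (-1066, -355, 64.5), Hole 7→Hole 9 = (147, 730, -729.4).
Normal n = (Hole 7→Hole 8) × (Hole 7→Hole 9) = (211852, -768058.9, -725995).
So ∂z/∂x = −n_x/n_z = 0.29181 and ∂z/∂y = −n_y/n_z = −1.05794.
|∇z| = √(a²+b²) = 1.09745, so dip δ = arctan(1.09745) = 47.66°.
True thickness = vertical thickness × cos δ = 19.9 × cos 47.66° = 13.4 m.

13.4 m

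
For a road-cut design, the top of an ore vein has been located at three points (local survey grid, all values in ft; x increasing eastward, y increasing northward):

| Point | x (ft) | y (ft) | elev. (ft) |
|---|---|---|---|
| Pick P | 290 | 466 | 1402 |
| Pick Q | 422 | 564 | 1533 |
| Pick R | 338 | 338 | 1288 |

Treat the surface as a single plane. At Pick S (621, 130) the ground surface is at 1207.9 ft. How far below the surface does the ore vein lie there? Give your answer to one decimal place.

52.0 ft

Two edge vectors: Pick P→Pick Q = (132, 98, 131), Pick P→Pick R = (48, -128, -114).
Normal n = (Pick P→Pick Q) × (Pick P→Pick R) = (5596, 21336, -21600).
So ∂z/∂x = −n_x/n_z = 0.25907 and ∂z/∂y = −n_y/n_z = 0.98778.
Intercept c from Pick P: 1402 − 75.13 − 460.30 = 866.56.
At (621, 130): z_contact = 160.88 + 128.41 + 866.56 = 1155.86 ft.
Depth below ground = 1207.9 − 1155.86 = 52.0 ft.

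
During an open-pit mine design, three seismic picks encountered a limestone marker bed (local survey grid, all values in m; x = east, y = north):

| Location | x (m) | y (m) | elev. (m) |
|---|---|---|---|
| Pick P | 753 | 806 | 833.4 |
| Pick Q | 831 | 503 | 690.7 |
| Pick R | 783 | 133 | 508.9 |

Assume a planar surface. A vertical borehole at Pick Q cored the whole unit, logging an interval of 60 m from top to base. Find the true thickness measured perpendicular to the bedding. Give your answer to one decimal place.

53.9 m

Let the plane be z = a·x + b·y + c.
Pick Q−Pick P: 78a − 303b = −142.7;  Pick R−Pick P: 30a − 673b = −324.5.
Solving gives a = 0.05268, b = 0.48452.
|∇z| = √(a²+b²) = 0.48737, so dip δ = arctan(0.48737) = 25.98°.
True thickness = vertical thickness × cos δ = 60 × cos 25.98° = 53.9 m.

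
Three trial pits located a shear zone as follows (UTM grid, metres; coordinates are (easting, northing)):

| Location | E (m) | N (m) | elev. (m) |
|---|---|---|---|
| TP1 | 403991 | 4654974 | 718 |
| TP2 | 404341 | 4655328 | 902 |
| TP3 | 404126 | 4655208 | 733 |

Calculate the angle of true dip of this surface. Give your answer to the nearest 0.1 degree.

Two edge vectors: TP1→TP2 = (350, 354, 184), TP1→TP3 = (135, 234, 15).
Normal n = (TP1→TP2) × (TP1→TP3) = (-37746, 19590, 34110).
So ∂z/∂E = −n_x/n_z = 1.10660 and ∂z/∂N = −n_y/n_z = −0.57432.
Gradient magnitude |∇z| = √(a² + b²) = √(1.22456 + 0.32984) = 1.24675.
True dip = arctan(1.24675) = 51.3°, dipping toward WNW (azimuth ≈ 297°).

51.3°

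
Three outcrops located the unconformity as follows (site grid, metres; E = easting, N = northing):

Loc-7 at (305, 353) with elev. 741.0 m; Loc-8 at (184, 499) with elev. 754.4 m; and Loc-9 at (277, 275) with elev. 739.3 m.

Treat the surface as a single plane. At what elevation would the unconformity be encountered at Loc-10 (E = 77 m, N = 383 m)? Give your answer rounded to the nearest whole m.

Two edge vectors: Loc-7→Loc-8 = (-121, 146, 13.4), Loc-7→Loc-9 = (-28, -78, -1.7).
Normal n = (Loc-7→Loc-8) × (Loc-7→Loc-9) = (797, -580.9, 13526).
So ∂z/∂E = −n_x/n_z = −0.05892 and ∂z/∂N = −n_y/n_z = 0.04295.
Intercept c from Loc-7: 741 + 17.97 − 15.16 = 743.81.
At (77, 383): z = −4.5 + 16.4 + 743.81 = 755.7 m.

756 m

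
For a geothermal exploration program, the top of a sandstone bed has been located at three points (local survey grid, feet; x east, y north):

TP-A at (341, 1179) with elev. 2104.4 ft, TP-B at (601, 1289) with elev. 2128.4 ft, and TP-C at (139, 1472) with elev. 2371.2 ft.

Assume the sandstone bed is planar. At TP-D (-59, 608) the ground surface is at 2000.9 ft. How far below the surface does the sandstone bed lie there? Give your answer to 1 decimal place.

Two edge vectors: TP-A→TP-B = (260, 110, 24), TP-A→TP-C = (-202, 293, 266.8).
Normal n = (TP-A→TP-B) × (TP-A→TP-C) = (22316, -74216, 98400).
So ∂z/∂x = −n_x/n_z = −0.226789 and ∂z/∂y = −n_y/n_z = 0.754228.
Intercept c from TP-A: 2104.4 + 77.33 − 889.23 = 1292.50.
At (-59, 608): z_contact = 13.38 + 458.57 + 1292.50 = 1764.45 ft.
Depth below ground = 2000.9 − 1764.45 = 236.4 ft.

236.4 ft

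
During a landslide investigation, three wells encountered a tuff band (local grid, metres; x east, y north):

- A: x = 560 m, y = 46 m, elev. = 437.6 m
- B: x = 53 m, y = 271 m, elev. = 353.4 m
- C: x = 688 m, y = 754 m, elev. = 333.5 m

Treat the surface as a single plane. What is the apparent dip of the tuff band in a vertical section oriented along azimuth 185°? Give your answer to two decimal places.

Two edge vectors: A→B = (-507, 225, -84.2), A→C = (128, 708, -104.1).
Normal n = (A→B) × (A→C) = (36191.1, -63556.3, -387756).
So ∂z/∂x = −n_x/n_z = 0.09333 and ∂z/∂y = −n_y/n_z = −0.16391.
Unit vector along 185° is (sin 185°, cos 185°) = (-0.0872, -0.9962).
Slope in that direction = a·(-0.0872) + b·(-0.9962) = 0.15515.
Apparent dip = arctan|0.15515| = 8.82° (true dip is 10.7°, so apparent ≤ true as expected).

8.82°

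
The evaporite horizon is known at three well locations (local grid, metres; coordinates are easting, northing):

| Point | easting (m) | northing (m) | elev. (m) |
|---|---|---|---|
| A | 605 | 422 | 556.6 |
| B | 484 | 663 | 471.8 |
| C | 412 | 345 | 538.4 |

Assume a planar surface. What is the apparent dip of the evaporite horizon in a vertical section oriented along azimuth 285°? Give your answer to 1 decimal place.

14.3°

Let the plane be z = a·easting + b·northing + c.
B−A: −121a + 241b = −84.8;  C−A: −193a − 77b = −18.2.
Solving gives a = 0.19552, b = −0.25370.
Unit vector along 285° is (sin 285°, cos 285°) = (-0.9659, 0.2588).
Slope in that direction = a·(-0.9659) + b·(0.2588) = −0.25452.
Apparent dip = arctan|0.25452| = 14.3° (true dip is 17.8°, so apparent ≤ true as expected).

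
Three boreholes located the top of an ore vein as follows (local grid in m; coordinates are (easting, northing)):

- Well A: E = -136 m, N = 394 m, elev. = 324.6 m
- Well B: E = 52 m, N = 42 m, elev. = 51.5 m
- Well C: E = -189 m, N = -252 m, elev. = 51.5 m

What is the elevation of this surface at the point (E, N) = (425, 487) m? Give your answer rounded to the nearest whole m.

47 m

Let the plane be z = a·E + b·N + c.
Well B−Well A: 188a − 352b = −273.1;  Well C−Well A: −53a − 646b = −273.1.
Solving gives a = −0.57308, b = 0.46977.
Then c = 324.6 − a·-136 − b·394 = 61.57.
At (425, 487): z = −243.6 + 228.8 + 61.57 = 46.8 m.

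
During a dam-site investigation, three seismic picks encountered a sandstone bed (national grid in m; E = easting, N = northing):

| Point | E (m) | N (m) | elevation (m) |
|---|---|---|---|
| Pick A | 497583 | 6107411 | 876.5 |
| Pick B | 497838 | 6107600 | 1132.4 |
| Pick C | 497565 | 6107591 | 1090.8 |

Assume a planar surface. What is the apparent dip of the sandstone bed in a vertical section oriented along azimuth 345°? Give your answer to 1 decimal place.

48.5°

Let the plane be z = a·E + b·N + c.
Pick B−Pick A: 255a + 189b = 255.9;  Pick C−Pick A: −18a + 180b = 214.3.
Solving gives a = 0.11276, b = 1.20183.
Unit vector along 345° is (sin 345°, cos 345°) = (-0.2588, 0.9659).
Slope in that direction = a·(-0.2588) + b·(0.9659) = 1.13170.
Apparent dip = arctan|1.13170| = 48.5° (true dip is 50.4°, so apparent ≤ true as expected).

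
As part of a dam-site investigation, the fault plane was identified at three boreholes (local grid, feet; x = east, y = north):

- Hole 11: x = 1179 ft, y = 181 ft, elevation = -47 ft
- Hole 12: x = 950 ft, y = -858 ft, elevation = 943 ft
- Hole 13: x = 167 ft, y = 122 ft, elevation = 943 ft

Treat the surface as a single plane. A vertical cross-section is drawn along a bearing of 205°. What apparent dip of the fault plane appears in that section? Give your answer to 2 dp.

Let the plane be z = a·x + b·y + c.
Hole 12−Hole 11: −229a − 1039b = 990;  Hole 13−Hole 11: −1012a − 59b = 990.
Solving gives a = −0.93472, b = −0.74682.
Unit vector along 205° is (sin 205°, cos 205°) = (-0.4226, -0.9063).
Slope in that direction = a·(-0.4226) + b·(-0.9063) = 1.07188.
Apparent dip = arctan|1.07188| = 46.99° (true dip is 50.1°, so apparent ≤ true as expected).

46.99°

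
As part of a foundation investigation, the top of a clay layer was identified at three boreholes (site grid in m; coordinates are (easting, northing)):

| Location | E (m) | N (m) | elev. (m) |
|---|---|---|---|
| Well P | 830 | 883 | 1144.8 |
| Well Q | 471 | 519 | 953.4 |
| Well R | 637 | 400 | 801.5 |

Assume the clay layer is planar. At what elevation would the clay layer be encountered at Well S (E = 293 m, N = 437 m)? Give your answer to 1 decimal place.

940.9 m

Two edge vectors: Well P→Well Q = (-359, -364, -191.4), Well P→Well R = (-193, -483, -343.3).
Normal n = (Well P→Well Q) × (Well P→Well R) = (32515, -86304.5, 103145).
So ∂z/∂E = −n_x/n_z = −0.31524 and ∂z/∂N = −n_y/n_z = 0.83673.
Intercept c from Well P: 1144.8 + 261.65 − 738.83 = 667.61.
At (293, 437): z = −92.4 + 365.7 + 667.61 = 940.9 m.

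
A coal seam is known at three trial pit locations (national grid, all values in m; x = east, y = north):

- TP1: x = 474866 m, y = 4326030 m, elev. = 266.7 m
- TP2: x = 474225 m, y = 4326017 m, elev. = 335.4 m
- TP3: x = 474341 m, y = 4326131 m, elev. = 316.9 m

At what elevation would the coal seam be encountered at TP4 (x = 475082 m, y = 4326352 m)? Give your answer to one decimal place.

226.3 m

Let the plane be z = a·x + b·y + c.
TP2−TP1: −641a − 13b = 68.7;  TP3−TP1: −525a + 101b = 50.2.
Solving gives a = −0.106074113, b = −0.054345639.
Then c = 266.7 − a·474866 − b·4326030 = 285738.55.
At (475082, 4326352): z = −50393.9 − 235118.4 + 285738.55 = 226.3 m.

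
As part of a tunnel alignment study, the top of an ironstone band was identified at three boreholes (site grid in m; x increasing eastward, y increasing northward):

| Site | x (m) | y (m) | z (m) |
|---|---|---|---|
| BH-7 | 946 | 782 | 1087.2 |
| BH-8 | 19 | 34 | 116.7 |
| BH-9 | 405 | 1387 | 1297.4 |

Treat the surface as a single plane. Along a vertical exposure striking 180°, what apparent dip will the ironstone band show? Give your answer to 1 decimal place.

36.7°

Two edge vectors: BH-7→BH-8 = (-927, -748, -970.5), BH-7→BH-9 = (-541, 605, 210.2).
Normal n = (BH-7→BH-8) × (BH-7→BH-9) = (429922.9, 719895.9, -965503).
So ∂z/∂x = −n_x/n_z = 0.44528 and ∂z/∂y = −n_y/n_z = 0.74562.
Unit vector along 180° is (sin 180°, cos 180°) = (0.0000, -1.0000).
Slope in that direction = a·(0.0000) + b·(-1.0000) = −0.74562.
Apparent dip = arctan|0.74562| = 36.7° (true dip is 41.0°, so apparent ≤ true as expected).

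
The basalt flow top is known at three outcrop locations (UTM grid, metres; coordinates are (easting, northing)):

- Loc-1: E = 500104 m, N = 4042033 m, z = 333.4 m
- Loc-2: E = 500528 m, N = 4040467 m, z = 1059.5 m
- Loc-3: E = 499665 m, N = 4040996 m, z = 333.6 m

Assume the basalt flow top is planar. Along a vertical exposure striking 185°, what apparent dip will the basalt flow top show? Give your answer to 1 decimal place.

Let the plane be z = a·E + b·N + c.
Loc-2−Loc-1: 424a − 1566b = 726.1;  Loc-3−Loc-1: −439a − 1037b = 0.2.
Solving gives a = 0.66774, b = −0.28287.
Unit vector along 185° is (sin 185°, cos 185°) = (-0.0872, -0.9962).
Slope in that direction = a·(-0.0872) + b·(-0.9962) = 0.22360.
Apparent dip = arctan|0.22360| = 12.6° (true dip is 35.9°, so apparent ≤ true as expected).

12.6°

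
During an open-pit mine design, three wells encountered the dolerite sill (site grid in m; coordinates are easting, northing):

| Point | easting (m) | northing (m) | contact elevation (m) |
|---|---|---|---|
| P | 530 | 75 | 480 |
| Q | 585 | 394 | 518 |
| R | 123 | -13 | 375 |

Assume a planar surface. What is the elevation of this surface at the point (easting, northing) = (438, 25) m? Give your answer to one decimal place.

453.9 m

Let the plane be z = a·easting + b·northing + c.
Q−P: 55a + 319b = 38;  R−P: −407a − 88b = −105.
Solving gives a = 0.24122, b = 0.07753.
Then c = 480 − a·530 − b·75 = 346.34.
At (438, 25): z = 105.7 + 1.9 + 346.34 = 453.9 m.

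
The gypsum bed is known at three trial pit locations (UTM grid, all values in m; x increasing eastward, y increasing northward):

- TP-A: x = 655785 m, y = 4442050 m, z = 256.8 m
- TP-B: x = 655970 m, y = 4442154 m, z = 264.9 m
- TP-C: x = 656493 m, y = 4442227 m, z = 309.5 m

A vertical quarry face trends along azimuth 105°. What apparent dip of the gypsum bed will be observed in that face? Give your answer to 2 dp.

Two edge vectors: TP-A→TP-B = (185, 104, 8.1), TP-A→TP-C = (708, 177, 52.7).
Normal n = (TP-A→TP-B) × (TP-A→TP-C) = (4047.1, -4014.7, -40887).
So ∂z/∂x = −n_x/n_z = 0.09898 and ∂z/∂y = −n_y/n_z = −0.09819.
Unit vector along 105° is (sin 105°, cos 105°) = (0.9659, -0.2588).
Slope in that direction = a·(0.9659) + b·(-0.2588) = 0.12102.
Apparent dip = arctan|0.12102| = 6.90° (true dip is 7.9°, so apparent ≤ true as expected).

6.90°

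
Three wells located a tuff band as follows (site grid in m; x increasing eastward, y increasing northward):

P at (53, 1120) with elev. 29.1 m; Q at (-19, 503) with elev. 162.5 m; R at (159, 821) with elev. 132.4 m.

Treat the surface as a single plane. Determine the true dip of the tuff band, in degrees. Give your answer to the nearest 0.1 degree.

Two edge vectors: P→Q = (-72, -617, 133.4), P→R = (106, -299, 103.3).
Normal n = (P→Q) × (P→R) = (-23849.5, 21578, 86930).
So ∂z/∂x = −n_x/n_z = 0.27435 and ∂z/∂y = −n_y/n_z = −0.24822.
Gradient magnitude |∇z| = √(a² + b²) = √(0.07527 + 0.06161) = 0.36998.
True dip = arctan(0.36998) = 20.3°, dipping toward NW (azimuth ≈ 312°).

20.3°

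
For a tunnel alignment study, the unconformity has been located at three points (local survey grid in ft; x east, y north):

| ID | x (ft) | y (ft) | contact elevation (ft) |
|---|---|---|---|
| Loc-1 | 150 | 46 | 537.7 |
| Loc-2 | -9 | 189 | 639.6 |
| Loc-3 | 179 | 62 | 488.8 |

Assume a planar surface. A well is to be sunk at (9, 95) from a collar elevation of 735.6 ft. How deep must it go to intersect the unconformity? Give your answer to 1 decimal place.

Two edge vectors: Loc-1→Loc-2 = (-159, 143, 101.9), Loc-1→Loc-3 = (29, 16, -48.9).
Normal n = (Loc-1→Loc-2) × (Loc-1→Loc-3) = (-8623.1, -4820, -6691).
So ∂z/∂x = −n_x/n_z = −1.28876 and ∂z/∂y = −n_y/n_z = −0.72037.
Intercept c from Loc-1: 537.7 + 193.31 + 33.14 = 764.15.
At (9, 95): z_contact = −11.60 − 68.44 + 764.15 = 684.12 ft.
Depth below ground = 735.6 − 684.12 = 51.5 ft.

51.5 ft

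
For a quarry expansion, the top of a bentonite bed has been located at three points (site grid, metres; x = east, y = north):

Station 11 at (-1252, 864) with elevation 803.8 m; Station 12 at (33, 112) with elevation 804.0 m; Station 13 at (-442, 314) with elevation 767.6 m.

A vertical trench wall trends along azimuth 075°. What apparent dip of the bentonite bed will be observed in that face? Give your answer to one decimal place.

Two edge vectors: Station 11→Station 12 = (1285, -752, 0.2), Station 11→Station 13 = (810, -550, -36.2).
Normal n = (Station 11→Station 12) × (Station 11→Station 13) = (27332.4, 46679, -97630).
So ∂z/∂x = −n_x/n_z = 0.27996 and ∂z/∂y = −n_y/n_z = 0.47812.
Unit vector along 075° is (sin 75°, cos 75°) = (0.9659, 0.2588).
Slope in that direction = a·(0.9659) + b·(0.2588) = 0.39417.
Apparent dip = arctan|0.39417| = 21.5° (true dip is 29.0°, so apparent ≤ true as expected).

21.5°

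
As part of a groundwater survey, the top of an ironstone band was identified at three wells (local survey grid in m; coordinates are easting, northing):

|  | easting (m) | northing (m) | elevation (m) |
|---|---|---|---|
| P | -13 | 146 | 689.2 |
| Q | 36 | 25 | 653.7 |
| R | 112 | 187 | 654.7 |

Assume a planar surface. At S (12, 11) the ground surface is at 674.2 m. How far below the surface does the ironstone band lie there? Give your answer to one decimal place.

14.9 m

Let the plane be z = a·easting + b·northing + c.
Q−P: 49a − 121b = −35.5;  R−P: 125a + 41b = −34.5.
Solving gives a = −0.32859, b = 0.16032.
Then c = 689.2 − a·-13 − b·146 = 661.52.
At (12, 11): z_contact = −3.94 + 1.76 + 661.52 = 659.34 m.
Depth below ground = 674.2 − 659.34 = 14.9 m.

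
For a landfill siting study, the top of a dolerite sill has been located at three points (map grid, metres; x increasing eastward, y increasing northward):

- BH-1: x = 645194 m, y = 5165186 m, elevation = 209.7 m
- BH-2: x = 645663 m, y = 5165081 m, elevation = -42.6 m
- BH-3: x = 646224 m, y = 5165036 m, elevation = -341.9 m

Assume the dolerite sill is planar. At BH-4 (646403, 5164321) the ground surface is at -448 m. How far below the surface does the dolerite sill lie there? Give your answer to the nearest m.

Let the plane be z = a·x + b·y + c.
BH-2−BH-1: 469a − 105b = −252.3;  BH-3−BH-1: 1030a − 150b = −551.6.
Solving gives a = −0.53103175, b = 0.03091534.
Then c = 209.7 − a·645194 − b·5165186 = 183144.69.
At (646403, 5164321): z_contact = −343260.5 + 159656.8 + 183144.69 = -459.1 m.
Depth below ground = -448 − (-459.1) = 11 m.

11 m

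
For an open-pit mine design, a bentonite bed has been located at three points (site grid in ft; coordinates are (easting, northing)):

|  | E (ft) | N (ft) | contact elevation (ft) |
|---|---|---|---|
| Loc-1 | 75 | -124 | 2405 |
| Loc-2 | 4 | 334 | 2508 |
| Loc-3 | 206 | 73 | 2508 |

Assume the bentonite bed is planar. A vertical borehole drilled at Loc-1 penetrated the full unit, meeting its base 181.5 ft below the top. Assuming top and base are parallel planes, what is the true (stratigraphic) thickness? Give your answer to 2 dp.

Two edge vectors: Loc-1→Loc-2 = (-71, 458, 103), Loc-1→Loc-3 = (131, 197, 103).
Normal n = (Loc-1→Loc-2) × (Loc-1→Loc-3) = (26883, 20806, -73985).
So ∂z/∂E = −n_x/n_z = 0.36336 and ∂z/∂N = −n_y/n_z = 0.28122.
|∇z| = √(a²+b²) = 0.45947, so dip δ = arctan(0.45947) = 24.68°.
True thickness = vertical thickness × cos δ = 181.5 × cos 24.68° = 164.92 ft.

164.92 ft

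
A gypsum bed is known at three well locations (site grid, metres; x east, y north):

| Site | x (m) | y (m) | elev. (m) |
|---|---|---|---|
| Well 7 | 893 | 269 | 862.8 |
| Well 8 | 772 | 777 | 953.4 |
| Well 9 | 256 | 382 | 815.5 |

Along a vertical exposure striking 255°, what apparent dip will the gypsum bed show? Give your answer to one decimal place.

9.1°

Let the plane be z = a·x + b·y + c.
Well 8−Well 7: −121a + 508b = 90.6;  Well 9−Well 7: −637a + 113b = −47.3.
Solving gives a = 0.11056, b = 0.20468.
Unit vector along 255° is (sin 255°, cos 255°) = (-0.9659, -0.2588).
Slope in that direction = a·(-0.9659) + b·(-0.2588) = −0.15977.
Apparent dip = arctan|0.15977| = 9.1° (true dip is 13.1°, so apparent ≤ true as expected).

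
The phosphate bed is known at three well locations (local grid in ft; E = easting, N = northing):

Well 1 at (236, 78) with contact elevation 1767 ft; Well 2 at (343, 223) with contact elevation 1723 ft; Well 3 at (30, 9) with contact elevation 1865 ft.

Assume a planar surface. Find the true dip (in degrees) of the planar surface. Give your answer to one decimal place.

26.6°

Let the plane be z = a·E + b·N + c.
Well 2−Well 1: 107a + 145b = −44;  Well 3−Well 1: −206a − 69b = 98.
Solving gives a = −0.49691, b = 0.06324.
Gradient magnitude |∇z| = √(a² + b²) = √(0.24692 + 0.00400) = 0.50092.
True dip = arctan(0.50092) = 26.6°, dipping toward E (azimuth ≈ 097°).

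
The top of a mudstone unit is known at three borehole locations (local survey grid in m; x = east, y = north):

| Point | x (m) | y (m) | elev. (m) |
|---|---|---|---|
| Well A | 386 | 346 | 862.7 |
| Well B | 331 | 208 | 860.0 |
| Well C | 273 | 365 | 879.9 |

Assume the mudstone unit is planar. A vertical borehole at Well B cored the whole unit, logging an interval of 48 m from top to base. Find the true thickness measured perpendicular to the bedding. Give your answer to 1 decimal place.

Let the plane be z = a·x + b·y + c.
Well B−Well A: −55a − 138b = −2.7;  Well C−Well A: −113a + 19b = 17.2.
Solving gives a = −0.13957, b = 0.07519.
|∇z| = √(a²+b²) = 0.15854, so dip δ = arctan(0.15854) = 9.01°.
True thickness = vertical thickness × cos δ = 48 × cos 9.01° = 47.4 m.

47.4 m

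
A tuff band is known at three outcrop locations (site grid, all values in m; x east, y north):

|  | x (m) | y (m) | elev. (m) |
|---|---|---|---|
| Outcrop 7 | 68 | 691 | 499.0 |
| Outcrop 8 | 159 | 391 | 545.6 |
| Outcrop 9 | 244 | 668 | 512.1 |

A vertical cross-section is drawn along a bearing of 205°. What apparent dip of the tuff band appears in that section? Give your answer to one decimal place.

Two edge vectors: Outcrop 7→Outcrop 8 = (91, -300, 46.6), Outcrop 7→Outcrop 9 = (176, -23, 13.1).
Normal n = (Outcrop 7→Outcrop 8) × (Outcrop 7→Outcrop 9) = (-2858.2, 7009.5, 50707).
So ∂z/∂x = −n_x/n_z = 0.05637 and ∂z/∂y = −n_y/n_z = −0.13824.
Unit vector along 205° is (sin 205°, cos 205°) = (-0.4226, -0.9063).
Slope in that direction = a·(-0.4226) + b·(-0.9063) = 0.10146.
Apparent dip = arctan|0.10146| = 5.8° (true dip is 8.5°, so apparent ≤ true as expected).

5.8°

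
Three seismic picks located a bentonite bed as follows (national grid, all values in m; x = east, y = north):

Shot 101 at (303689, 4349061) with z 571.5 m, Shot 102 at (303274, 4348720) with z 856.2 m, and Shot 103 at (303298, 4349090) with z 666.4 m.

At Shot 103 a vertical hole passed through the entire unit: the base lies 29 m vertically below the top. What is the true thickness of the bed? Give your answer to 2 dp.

Two edge vectors: Shot 101→Shot 102 = (-415, -341, 284.7), Shot 101→Shot 103 = (-391, 29, 94.9).
Normal n = (Shot 101→Shot 102) × (Shot 101→Shot 103) = (-40617.2, -71934.2, -145366).
So ∂z/∂x = −n_x/n_z = −0.27941 and ∂z/∂y = −n_y/n_z = −0.49485.
|∇z| = √(a²+b²) = 0.56828, so dip δ = arctan(0.56828) = 29.61°.
True thickness = vertical thickness × cos δ = 29 × cos 29.61° = 25.21 m.

25.21 m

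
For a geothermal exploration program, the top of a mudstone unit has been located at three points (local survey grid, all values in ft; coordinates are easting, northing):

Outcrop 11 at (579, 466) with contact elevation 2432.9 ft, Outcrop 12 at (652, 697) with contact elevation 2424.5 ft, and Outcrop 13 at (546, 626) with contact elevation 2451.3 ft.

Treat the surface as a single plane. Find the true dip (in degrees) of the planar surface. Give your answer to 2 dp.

Two edge vectors: Outcrop 11→Outcrop 12 = (73, 231, -8.4), Outcrop 11→Outcrop 13 = (-33, 160, 18.4).
Normal n = (Outcrop 11→Outcrop 12) × (Outcrop 11→Outcrop 13) = (5594.4, -1066, 19303).
So ∂z/∂easting = −n_x/n_z = −0.28982 and ∂z/∂northing = −n_y/n_z = 0.05522.
Gradient magnitude |∇z| = √(a² + b²) = √(0.08400 + 0.00305) = 0.29503.
True dip = arctan(0.29503) = 16.44°, dipping toward E (azimuth ≈ 101°).

16.44°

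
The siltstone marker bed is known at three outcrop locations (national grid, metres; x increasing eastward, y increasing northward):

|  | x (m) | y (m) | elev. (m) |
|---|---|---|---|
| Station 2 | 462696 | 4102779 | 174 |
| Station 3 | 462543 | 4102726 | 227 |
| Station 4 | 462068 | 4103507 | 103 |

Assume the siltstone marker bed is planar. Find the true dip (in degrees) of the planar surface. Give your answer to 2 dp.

Two edge vectors: Station 2→Station 3 = (-153, -53, 53), Station 2→Station 4 = (-628, 728, -71).
Normal n = (Station 2→Station 3) × (Station 2→Station 4) = (-34821, -44147, -144668).
So ∂z/∂x = −n_x/n_z = −0.24070 and ∂z/∂y = −n_y/n_z = −0.30516.
Gradient magnitude |∇z| = √(a² + b²) = √(0.05793 + 0.09312) = 0.38866.
True dip = arctan(0.38866) = 21.24°, dipping toward NE (azimuth ≈ 038°).

21.24°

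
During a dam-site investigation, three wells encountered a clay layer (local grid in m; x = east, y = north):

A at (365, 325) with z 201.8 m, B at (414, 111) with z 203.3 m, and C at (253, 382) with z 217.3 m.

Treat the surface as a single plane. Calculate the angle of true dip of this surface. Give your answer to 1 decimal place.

Two edge vectors: A→B = (49, -214, 1.5), A→C = (-112, 57, 15.5).
Normal n = (A→B) × (A→C) = (-3402.5, -927.5, -21175).
So ∂z/∂x = −n_x/n_z = −0.16068 and ∂z/∂y = −n_y/n_z = −0.04380.
Gradient magnitude |∇z| = √(a² + b²) = √(0.02582 + 0.00192) = 0.16655.
True dip = arctan(0.16655) = 9.5°, dipping toward ENE (azimuth ≈ 075°).

9.5°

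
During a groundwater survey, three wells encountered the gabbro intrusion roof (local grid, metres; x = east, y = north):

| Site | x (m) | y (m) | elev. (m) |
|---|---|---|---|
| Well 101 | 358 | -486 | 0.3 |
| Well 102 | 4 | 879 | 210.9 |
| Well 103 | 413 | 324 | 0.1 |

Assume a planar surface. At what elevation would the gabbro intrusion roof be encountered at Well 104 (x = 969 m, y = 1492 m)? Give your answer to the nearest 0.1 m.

Two edge vectors: Well 101→Well 102 = (-354, 1365, 210.6), Well 101→Well 103 = (55, 810, -0.2).
Normal n = (Well 101→Well 102) × (Well 101→Well 103) = (-170859, 11512.2, -361815).
So ∂z/∂x = −n_x/n_z = −0.472228 and ∂z/∂y = −n_y/n_z = 0.031818.
Intercept c from Well 101: 0.3 + 169.06 + 15.46 = 184.82.
At (969, 1492): z = −457.6 + 47.5 + 184.82 = -225.3 m.

-225.3 m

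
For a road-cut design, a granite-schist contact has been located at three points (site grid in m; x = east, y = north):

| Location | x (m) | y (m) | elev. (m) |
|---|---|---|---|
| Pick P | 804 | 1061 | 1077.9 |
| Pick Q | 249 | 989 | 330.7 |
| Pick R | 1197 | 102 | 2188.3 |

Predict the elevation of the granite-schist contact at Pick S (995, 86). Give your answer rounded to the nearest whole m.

1910 m

Two edge vectors: Pick P→Pick Q = (-555, -72, -747.2), Pick P→Pick R = (393, -959, 1110.4).
Normal n = (Pick P→Pick Q) × (Pick P→Pick R) = (-796513.6, 322622.4, 560541).
So ∂z/∂x = −n_x/n_z = 1.42097 and ∂z/∂y = −n_y/n_z = −0.57556.
Intercept c from Pick P: 1077.9 − 1142.46 + 610.66 = 546.10.
At (995, 86): z = 1413.9 − 49.5 + 546.10 = 1910.5 m.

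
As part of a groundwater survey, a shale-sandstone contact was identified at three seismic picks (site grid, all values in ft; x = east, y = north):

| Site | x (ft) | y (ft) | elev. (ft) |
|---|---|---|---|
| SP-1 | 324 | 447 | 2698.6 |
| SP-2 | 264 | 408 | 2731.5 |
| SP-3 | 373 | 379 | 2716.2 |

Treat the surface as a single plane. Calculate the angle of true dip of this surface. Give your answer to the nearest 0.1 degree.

Two edge vectors: SP-1→SP-2 = (-60, -39, 32.9), SP-1→SP-3 = (49, -68, 17.6).
Normal n = (SP-1→SP-2) × (SP-1→SP-3) = (1550.8, 2668.1, 5991).
So ∂z/∂x = −n_x/n_z = −0.25885 and ∂z/∂y = −n_y/n_z = −0.44535.
Gradient magnitude |∇z| = √(a² + b²) = √(0.06701 + 0.19834) = 0.51512.
True dip = arctan(0.51512) = 27.3°, dipping toward NNE (azimuth ≈ 030°).

27.3°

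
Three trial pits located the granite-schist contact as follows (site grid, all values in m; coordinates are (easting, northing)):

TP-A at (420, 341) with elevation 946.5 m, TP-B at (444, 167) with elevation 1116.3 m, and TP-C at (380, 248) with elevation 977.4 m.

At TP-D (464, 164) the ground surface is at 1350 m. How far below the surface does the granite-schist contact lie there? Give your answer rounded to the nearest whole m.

209 m

Two edge vectors: TP-A→TP-B = (24, -174, 169.8), TP-A→TP-C = (-40, -93, 30.9).
Normal n = (TP-A→TP-B) × (TP-A→TP-C) = (10414.8, -7533.6, -9192).
So ∂z/∂E = −n_x/n_z = 1.13303 and ∂z/∂N = −n_y/n_z = −0.81958.
Intercept c from TP-A: 946.5 − 475.87 + 279.48 = 750.11.
At (464, 164): z_contact = 525.7 − 134.4 + 750.11 = 1141.4 m.
Depth below ground = 1350 − 1141.4 = 209 m.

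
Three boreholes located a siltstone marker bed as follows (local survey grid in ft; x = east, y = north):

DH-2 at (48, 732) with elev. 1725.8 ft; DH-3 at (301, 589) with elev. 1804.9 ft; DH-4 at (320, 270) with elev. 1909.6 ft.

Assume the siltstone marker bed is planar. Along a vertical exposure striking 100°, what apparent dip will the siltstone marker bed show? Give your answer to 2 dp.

10.49°

Let the plane be z = a·x + b·y + c.
DH-3−DH-2: 253a − 143b = 79.1;  DH-4−DH-2: 272a − 462b = 183.8.
Solving gives a = 0.13157, b = −0.32038.
Unit vector along 100° is (sin 100°, cos 100°) = (0.9848, -0.1736).
Slope in that direction = a·(0.9848) + b·(-0.1736) = 0.18520.
Apparent dip = arctan|0.18520| = 10.49° (true dip is 19.1°, so apparent ≤ true as expected).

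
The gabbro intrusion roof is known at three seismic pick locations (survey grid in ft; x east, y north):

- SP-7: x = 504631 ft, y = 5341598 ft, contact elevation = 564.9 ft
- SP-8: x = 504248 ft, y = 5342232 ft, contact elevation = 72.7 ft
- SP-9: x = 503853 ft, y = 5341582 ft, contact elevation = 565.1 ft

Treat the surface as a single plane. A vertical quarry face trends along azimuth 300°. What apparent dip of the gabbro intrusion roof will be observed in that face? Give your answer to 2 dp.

Let the plane be z = a·x + b·y + c.
SP-8−SP-7: −383a + 634b = −492.2;  SP-9−SP-7: −778a − 16b = 0.2.
Solving gives a = 0.01552, b = −0.76697.
Unit vector along 300° is (sin 300°, cos 300°) = (-0.8660, 0.5000).
Slope in that direction = a·(-0.8660) + b·(0.5000) = −0.39692.
Apparent dip = arctan|0.39692| = 21.65° (true dip is 37.5°, so apparent ≤ true as expected).

21.65°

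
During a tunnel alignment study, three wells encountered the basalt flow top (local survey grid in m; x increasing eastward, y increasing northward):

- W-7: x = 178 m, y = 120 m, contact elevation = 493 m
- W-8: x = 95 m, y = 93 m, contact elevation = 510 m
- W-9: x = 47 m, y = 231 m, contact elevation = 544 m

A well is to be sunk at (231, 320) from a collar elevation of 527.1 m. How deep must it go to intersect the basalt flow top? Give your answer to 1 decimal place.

Two edge vectors: W-7→W-8 = (-83, -27, 17), W-7→W-9 = (-131, 111, 51).
Normal n = (W-7→W-8) × (W-7→W-9) = (-3264, 2006, -12750).
So ∂z/∂x = −n_x/n_z = −0.25600 and ∂z/∂y = −n_y/n_z = 0.15733.
Intercept c from W-7: 493 + 45.57 − 18.88 = 519.69.
At (231, 320): z_contact = −59.14 + 50.35 + 519.69 = 510.90 m.
Depth below ground = 527.1 − 510.90 = 16.2 m.

16.2 m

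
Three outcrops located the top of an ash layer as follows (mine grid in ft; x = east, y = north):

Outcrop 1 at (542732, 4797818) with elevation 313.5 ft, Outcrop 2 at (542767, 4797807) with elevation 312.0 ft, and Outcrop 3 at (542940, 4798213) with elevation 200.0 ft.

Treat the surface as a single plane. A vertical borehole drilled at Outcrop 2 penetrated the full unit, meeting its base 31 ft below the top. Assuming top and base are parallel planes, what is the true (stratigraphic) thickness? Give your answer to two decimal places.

30.04 ft

Let the plane be z = a·x + b·y + c.
Outcrop 2−Outcrop 1: 35a − 11b = −1.5;  Outcrop 3−Outcrop 1: 208a + 395b = −113.5.
Solving gives a = −0.11426, b = −0.22718.
|∇z| = √(a²+b²) = 0.25429, so dip δ = arctan(0.25429) = 14.27°.
True thickness = vertical thickness × cos δ = 31 × cos 14.27° = 30.04 ft.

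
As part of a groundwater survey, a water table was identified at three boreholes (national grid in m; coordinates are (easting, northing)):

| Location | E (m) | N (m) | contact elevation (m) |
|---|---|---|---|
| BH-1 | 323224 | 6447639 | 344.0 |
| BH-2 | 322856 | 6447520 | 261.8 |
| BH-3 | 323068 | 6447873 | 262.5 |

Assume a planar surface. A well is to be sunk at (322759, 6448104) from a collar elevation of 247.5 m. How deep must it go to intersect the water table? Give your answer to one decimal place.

108.3 m

Two edge vectors: BH-1→BH-2 = (-368, -119, -82.2), BH-1→BH-3 = (-156, 234, -81.5).
Normal n = (BH-1→BH-2) × (BH-1→BH-3) = (28933.3, -17168.8, -104676).
So ∂z/∂E = −n_x/n_z = 0.276408155 and ∂z/∂N = −n_y/n_z = −0.164018495.
Intercept c from BH-1: 344 − 89341.75 + 1057532.05 = 968534.30.
At (322759, 6448104): z_contact = 89213.22 − 1057608.31 + 968534.30 = 139.20 m.
Depth below ground = 247.5 − 139.20 = 108.3 m.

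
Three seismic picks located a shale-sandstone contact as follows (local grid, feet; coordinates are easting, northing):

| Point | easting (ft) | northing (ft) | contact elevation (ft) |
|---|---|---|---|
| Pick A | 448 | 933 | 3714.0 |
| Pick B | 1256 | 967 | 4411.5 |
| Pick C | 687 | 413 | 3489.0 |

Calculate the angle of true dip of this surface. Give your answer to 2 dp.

49.28°

Two edge vectors: Pick A→Pick B = (808, 34, 697.5), Pick A→Pick C = (239, -520, -225).
Normal n = (Pick A→Pick B) × (Pick A→Pick C) = (355050, 348502.5, -428286).
So ∂z/∂easting = −n_x/n_z = 0.82900 and ∂z/∂northing = −n_y/n_z = 0.81371.
Gradient magnitude |∇z| = √(a² + b²) = √(0.68724 + 0.66213) = 1.16163.
True dip = arctan(1.16163) = 49.28°, dipping toward SW (azimuth ≈ 226°).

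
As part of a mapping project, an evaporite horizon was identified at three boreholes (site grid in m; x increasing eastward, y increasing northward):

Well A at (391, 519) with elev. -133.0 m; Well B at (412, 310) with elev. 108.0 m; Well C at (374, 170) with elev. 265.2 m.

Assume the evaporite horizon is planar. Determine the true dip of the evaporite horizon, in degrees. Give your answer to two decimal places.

Two edge vectors: Well A→Well B = (21, -209, 241), Well A→Well C = (-17, -349, 398.2).
Normal n = (Well A→Well B) × (Well A→Well C) = (885.2, -12459.2, -10882).
So ∂z/∂x = −n_x/n_z = 0.08135 and ∂z/∂y = −n_y/n_z = −1.14494.
Gradient magnitude |∇z| = √(a² + b²) = √(0.00662 + 1.31088) = 1.14782.
True dip = arctan(1.14782) = 48.94°, dipping toward N (azimuth ≈ 356°).

48.94°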